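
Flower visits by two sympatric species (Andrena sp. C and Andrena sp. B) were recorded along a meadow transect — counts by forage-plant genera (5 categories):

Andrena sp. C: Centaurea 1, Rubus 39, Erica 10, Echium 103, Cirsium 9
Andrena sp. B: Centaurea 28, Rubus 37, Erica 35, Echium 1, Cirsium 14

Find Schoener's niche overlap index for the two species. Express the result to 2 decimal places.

Proportions for Andrena sp. C (n=162): 1/162=0.0062, 39/162=0.2407, 10/162=0.0617, 103/162=0.6358, 9/162=0.0556
Proportions for Andrena sp. B (n=115): 28/115=0.2435, 37/115=0.3217, 35/115=0.3043, 1/115=0.0087, 14/115=0.1217
Σ|p₁ᵢ − p₂ᵢ| = 0.2373 + 0.0810 + 0.2426 + 0.6271 + 0.0661 = 1.2541
D = 1 − ½ × 1.2541 = 1 − 0.62705 = 0.37295

0.37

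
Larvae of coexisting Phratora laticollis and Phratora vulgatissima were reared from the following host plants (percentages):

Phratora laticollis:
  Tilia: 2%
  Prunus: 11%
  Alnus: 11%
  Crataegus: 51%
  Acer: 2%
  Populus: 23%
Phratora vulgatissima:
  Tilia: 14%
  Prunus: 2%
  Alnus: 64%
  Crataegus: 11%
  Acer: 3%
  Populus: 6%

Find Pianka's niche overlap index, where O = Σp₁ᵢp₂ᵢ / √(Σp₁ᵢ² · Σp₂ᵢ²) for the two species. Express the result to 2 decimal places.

0.38

Convert percentages to proportions (divide by 100).
Σ p₁ᵢp₂ᵢ = 0.0028 + 0.0022 + 0.0704 + 0.0561 + 0.0006 + 0.0138 = 0.1459
Σp_1ᵢ² = 0.02² + 0.11² + 0.11² + 0.51² + 0.02² + 0.23² = 0.0004 + 0.0121 + 0.0121 + 0.2601 + 0.0004 + 0.0529 = 0.3380
Σp_2ᵢ² = 0.14² + 0.02² + 0.64² + 0.11² + 0.03² + 0.06² = 0.0196 + 0.0004 + 0.4096 + 0.0121 + 0.0009 + 0.0036 = 0.4462
O = 0.1459 / √(0.3380 × 0.4462) = 0.1459 / 0.38835 = 0.3757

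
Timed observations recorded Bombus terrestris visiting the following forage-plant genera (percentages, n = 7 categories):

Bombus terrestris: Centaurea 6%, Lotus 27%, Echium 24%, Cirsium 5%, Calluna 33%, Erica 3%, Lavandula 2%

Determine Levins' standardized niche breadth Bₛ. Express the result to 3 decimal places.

Convert percentages to proportions (divide by 100).
Σpᵢ² = 0.06² + 0.27² + 0.24² + 0.05² + 0.33² + 0.03² + 0.02² = 0.0036 + 0.0729 + 0.0576 + 0.0025 + 0.1089 + 0.0009 + 0.0004 = 0.2468
B = 1 / 0.2468 = 4.05186
Bₛ = (B − 1)/(n − 1) = (4.05186 − 1)/(7 − 1) = 3.05186/6 = 0.50864

0.509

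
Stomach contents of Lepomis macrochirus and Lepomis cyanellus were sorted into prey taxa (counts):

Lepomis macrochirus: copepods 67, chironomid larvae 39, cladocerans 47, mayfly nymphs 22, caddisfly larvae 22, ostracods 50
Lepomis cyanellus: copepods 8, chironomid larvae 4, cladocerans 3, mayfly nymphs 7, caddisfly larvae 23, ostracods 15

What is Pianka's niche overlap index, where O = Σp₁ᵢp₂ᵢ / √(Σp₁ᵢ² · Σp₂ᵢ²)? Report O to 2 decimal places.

0.69

Proportions for Lepomis macrochirus (n=247): 67/247=0.2713, 39/247=0.1579, 47/247=0.1903, 22/247=0.0891, 22/247=0.0891, 50/247=0.2024
Proportions for Lepomis cyanellus (n=60): 8/60=0.1333, 4/60=0.0667, 3/60=0.0500, 7/60=0.1167, 23/60=0.3833, 15/60=0.2500
Σ p₁ᵢp₂ᵢ = 0.036164 + 0.010532 + 0.009515 + 0.010398 + 0.034152 + 0.050600 = 0.151361
Σp_1ᵢ² = 0.2713² + 0.1579² + 0.1903² + 0.0891² + 0.0891² + 0.2024² = 0.073604 + 0.024932 + 0.036214 + 0.007939 + 0.007939 + 0.040966 = 0.191594
Σp_2ᵢ² = 0.1333² + 0.0667² + 0.0500² + 0.1167² + 0.3833² + 0.2500² = 0.017769 + 0.004449 + 0.002500 + 0.013619 + 0.146919 + 0.062500 = 0.247756
O = 0.151361 / √(0.191594 × 0.247756) = 0.151361 / 0.2178728 = 0.6947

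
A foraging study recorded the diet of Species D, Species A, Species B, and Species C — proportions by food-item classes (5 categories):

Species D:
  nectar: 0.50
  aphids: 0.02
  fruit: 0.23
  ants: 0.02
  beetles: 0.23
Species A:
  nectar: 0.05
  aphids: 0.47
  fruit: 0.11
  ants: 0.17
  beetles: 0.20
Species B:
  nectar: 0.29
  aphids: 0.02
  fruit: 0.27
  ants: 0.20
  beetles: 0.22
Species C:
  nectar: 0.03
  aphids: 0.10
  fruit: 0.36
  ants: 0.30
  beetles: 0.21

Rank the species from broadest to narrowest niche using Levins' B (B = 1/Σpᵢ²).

Σp_Dᵢ² = 0.50² + 0.02² + 0.23² + 0.02² + 0.23² = 0.2500 + 0.0004 + 0.0529 + 0.0004 + 0.0529 = 0.3566
B_D = 1 / 0.3566 = 2.8043
Σp_Aᵢ² = 0.05² + 0.47² + 0.11² + 0.17² + 0.20² = 0.0025 + 0.2209 + 0.0121 + 0.0289 + 0.0400 = 0.3044
B_A = 1 / 0.3044 = 3.2852
Σp_Bᵢ² = 0.29² + 0.02² + 0.27² + 0.20² + 0.22² = 0.0841 + 0.0004 + 0.0729 + 0.0400 + 0.0484 = 0.2458
B_B = 1 / 0.2458 = 4.0683
Σp_Cᵢ² = 0.03² + 0.10² + 0.36² + 0.30² + 0.21² = 0.0009 + 0.0100 + 0.1296 + 0.0900 + 0.0441 = 0.2746
B_C = 1 / 0.2746 = 3.6417
Ranking by B (broadest → narrowest): Species B (4.07) > Species C (3.64) > Species A (3.29) > Species D (2.80)

Species B > Species C > Species A > Species D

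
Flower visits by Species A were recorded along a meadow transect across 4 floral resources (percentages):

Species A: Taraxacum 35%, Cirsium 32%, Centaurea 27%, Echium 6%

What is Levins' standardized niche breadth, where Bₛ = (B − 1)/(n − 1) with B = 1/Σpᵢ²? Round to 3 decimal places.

0.773

Convert percentages to proportions (divide by 100).
Σpᵢ² = 0.35² + 0.32² + 0.27² + 0.06² = 0.1225 + 0.1024 + 0.0729 + 0.0036 = 0.3014
B = 1 / 0.3014 = 3.31785
Bₛ = (B − 1)/(n − 1) = (3.31785 − 1)/(4 − 1) = 2.31785/3 = 0.77262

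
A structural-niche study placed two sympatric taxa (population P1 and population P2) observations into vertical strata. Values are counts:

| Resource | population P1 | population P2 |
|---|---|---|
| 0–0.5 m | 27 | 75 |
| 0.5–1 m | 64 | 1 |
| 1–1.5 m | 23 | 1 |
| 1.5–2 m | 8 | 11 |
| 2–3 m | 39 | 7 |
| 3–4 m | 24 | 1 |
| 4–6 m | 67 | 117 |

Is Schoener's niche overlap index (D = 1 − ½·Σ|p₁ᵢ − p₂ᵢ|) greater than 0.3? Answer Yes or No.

Yes

Proportions for population P1 (n=252): 27/252=0.1071, 64/252=0.2540, 23/252=0.0913, 8/252=0.0317, 39/252=0.1548, 24/252=0.0952, 67/252=0.2659
Proportions for population P2 (n=213): 75/213=0.3521, 1/213=0.0047, 1/213=0.0047, 11/213=0.0516, 7/213=0.0329, 1/213=0.0047, 117/213=0.5493
Σ|p₁ᵢ − p₂ᵢ| = 0.2450 + 0.2493 + 0.0866 + 0.0199 + 0.1219 + 0.0905 + 0.2834 = 1.0966
D = 1 − ½ × 1.0966 = 1 − 0.54830 = 0.45170
D = 0.45170 > 0.3 → Yes.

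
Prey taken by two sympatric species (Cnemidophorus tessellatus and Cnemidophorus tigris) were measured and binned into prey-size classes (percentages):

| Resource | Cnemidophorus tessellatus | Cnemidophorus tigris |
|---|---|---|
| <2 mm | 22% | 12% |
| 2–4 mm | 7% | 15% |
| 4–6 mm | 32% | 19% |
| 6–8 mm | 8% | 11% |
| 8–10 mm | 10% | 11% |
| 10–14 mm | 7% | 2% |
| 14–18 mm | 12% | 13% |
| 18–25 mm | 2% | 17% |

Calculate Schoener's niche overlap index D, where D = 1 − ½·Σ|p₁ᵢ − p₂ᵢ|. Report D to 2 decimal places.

0.72

Convert percentages to proportions (divide by 100).
Σ|p₁ᵢ − p₂ᵢ| = 0.10 + 0.08 + 0.13 + 0.03 + 0.01 + 0.05 + 0.01 + 0.15 = 0.56
D = 1 − ½ × 0.56 = 1 − 0.280 = 0.7200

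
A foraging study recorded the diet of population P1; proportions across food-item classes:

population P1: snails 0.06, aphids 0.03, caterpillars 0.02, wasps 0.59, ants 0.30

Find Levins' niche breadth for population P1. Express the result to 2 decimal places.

2.26

Σpᵢ² = 0.06² + 0.03² + 0.02² + 0.59² + 0.30² = 0.0036 + 0.0009 + 0.0004 + 0.3481 + 0.0900 = 0.4430
B = 1 / 0.4430 = 2.2573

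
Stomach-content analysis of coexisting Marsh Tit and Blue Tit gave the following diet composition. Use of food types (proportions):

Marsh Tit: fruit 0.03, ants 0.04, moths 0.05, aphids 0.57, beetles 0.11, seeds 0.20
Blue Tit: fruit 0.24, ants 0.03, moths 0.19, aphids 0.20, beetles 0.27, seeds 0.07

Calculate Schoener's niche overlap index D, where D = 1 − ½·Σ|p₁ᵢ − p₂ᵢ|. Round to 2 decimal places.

0.49

Σ|p₁ᵢ − p₂ᵢ| = 0.21 + 0.01 + 0.14 + 0.37 + 0.16 + 0.13 = 1.02
D = 1 − ½ × 1.02 = 1 − 0.510 = 0.4900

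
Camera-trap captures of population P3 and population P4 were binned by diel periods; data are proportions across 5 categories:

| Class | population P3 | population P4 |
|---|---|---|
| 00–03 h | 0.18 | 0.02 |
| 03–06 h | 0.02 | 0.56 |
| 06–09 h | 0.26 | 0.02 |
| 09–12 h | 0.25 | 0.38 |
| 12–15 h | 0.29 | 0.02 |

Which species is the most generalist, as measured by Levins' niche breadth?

Σp_P3ᵢ² = 0.18² + 0.02² + 0.26² + 0.25² + 0.29² = 0.0324 + 0.0004 + 0.0676 + 0.0625 + 0.0841 = 0.2470
B_P3 = 1 / 0.2470 = 4.0486
Σp_P4ᵢ² = 0.02² + 0.56² + 0.02² + 0.38² + 0.02² = 0.0004 + 0.3136 + 0.0004 + 0.1444 + 0.0004 = 0.4592
B_P4 = 1 / 0.4592 = 2.1777
Highest B → broadest niche (most generalist): population P3 (B = 4.05).

population P3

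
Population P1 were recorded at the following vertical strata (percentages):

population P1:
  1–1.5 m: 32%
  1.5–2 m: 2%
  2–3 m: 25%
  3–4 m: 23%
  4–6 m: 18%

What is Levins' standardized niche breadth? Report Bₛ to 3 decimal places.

Convert percentages to proportions (divide by 100).
Σpᵢ² = 0.32² + 0.02² + 0.25² + 0.23² + 0.18² = 0.1024 + 0.0004 + 0.0625 + 0.0529 + 0.0324 = 0.2506
B = 1 / 0.2506 = 3.99042
Bₛ = (B − 1)/(n − 1) = (3.99042 − 1)/(5 − 1) = 2.99042/4 = 0.74761

0.748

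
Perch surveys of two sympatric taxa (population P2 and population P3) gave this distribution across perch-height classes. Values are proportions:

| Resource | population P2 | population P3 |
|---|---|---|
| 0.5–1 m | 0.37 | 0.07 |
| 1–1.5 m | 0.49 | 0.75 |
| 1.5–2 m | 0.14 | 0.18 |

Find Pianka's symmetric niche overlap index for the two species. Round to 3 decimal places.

0.858

Σ p₁ᵢp₂ᵢ = 0.0259 + 0.3675 + 0.0252 = 0.4186
Σp_1ᵢ² = 0.37² + 0.49² + 0.14² = 0.1369 + 0.2401 + 0.0196 = 0.3966
Σp_2ᵢ² = 0.07² + 0.75² + 0.18² = 0.0049 + 0.5625 + 0.0324 = 0.5998
O = 0.4186 / √(0.3966 × 0.5998) = 0.4186 / 0.487730 = 0.85826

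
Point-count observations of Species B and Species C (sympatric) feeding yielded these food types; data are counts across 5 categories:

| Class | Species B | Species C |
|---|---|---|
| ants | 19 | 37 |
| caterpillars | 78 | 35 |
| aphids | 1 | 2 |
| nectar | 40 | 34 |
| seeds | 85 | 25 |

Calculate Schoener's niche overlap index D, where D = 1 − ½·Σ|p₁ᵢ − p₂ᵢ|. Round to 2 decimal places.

Proportions for Species B (n=223): 19/223=0.0852, 78/223=0.3498, 1/223=0.0045, 40/223=0.1794, 85/223=0.3812
Proportions for Species C (n=133): 37/133=0.2782, 35/133=0.2632, 2/133=0.0150, 34/133=0.2556, 25/133=0.1880
Σ|p₁ᵢ − p₂ᵢ| = 0.1930 + 0.0866 + 0.0105 + 0.0762 + 0.1932 = 0.5595
D = 1 − ½ × 0.5595 = 1 − 0.27975 = 0.72025

0.72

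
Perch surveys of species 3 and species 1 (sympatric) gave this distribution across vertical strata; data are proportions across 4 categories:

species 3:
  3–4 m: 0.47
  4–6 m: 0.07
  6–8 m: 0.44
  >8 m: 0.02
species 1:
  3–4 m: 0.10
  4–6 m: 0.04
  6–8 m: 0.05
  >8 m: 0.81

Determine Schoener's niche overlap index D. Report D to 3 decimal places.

0.210

Σ|p₁ᵢ − p₂ᵢ| = 0.37 + 0.03 + 0.39 + 0.79 = 1.58
D = 1 − ½ × 1.58 = 1 − 0.790 = 0.21000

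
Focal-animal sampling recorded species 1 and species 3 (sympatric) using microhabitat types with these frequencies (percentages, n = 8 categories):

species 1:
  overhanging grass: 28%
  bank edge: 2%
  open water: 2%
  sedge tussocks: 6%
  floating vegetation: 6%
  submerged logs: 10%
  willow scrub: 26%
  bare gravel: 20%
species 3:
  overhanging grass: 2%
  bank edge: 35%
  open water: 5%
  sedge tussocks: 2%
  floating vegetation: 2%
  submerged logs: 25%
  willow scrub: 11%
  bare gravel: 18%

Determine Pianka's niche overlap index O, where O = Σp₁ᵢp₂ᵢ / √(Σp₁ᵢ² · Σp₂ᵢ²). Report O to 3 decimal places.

0.484

Convert percentages to proportions (divide by 100).
Σ p₁ᵢp₂ᵢ = 0.0056 + 0.0070 + 0.0010 + 0.0012 + 0.0012 + 0.0250 + 0.0286 + 0.0360 = 0.1056
Σp_1ᵢ² = 0.28² + 0.02² + 0.02² + 0.06² + 0.06² + 0.10² + 0.26² + 0.20² = 0.0784 + 0.0004 + 0.0004 + 0.0036 + 0.0036 + 0.0100 + 0.0676 + 0.0400 = 0.2040
Σp_2ᵢ² = 0.02² + 0.35² + 0.05² + 0.02² + 0.02² + 0.25² + 0.11² + 0.18² = 0.0004 + 0.1225 + 0.0025 + 0.0004 + 0.0004 + 0.0625 + 0.0121 + 0.0324 = 0.2332
O = 0.1056 / √(0.2040 × 0.2332) = 0.1056 / 0.218112 = 0.48415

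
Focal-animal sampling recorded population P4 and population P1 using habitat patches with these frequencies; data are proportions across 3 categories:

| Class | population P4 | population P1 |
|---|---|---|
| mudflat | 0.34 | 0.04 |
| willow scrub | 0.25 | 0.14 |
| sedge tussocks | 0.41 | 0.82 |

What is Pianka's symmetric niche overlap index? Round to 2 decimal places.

0.79

Σ p₁ᵢp₂ᵢ = 0.0136 + 0.0350 + 0.3362 = 0.3848
Σp_1ᵢ² = 0.34² + 0.25² + 0.41² = 0.1156 + 0.0625 + 0.1681 = 0.3462
Σp_2ᵢ² = 0.04² + 0.14² + 0.82² = 0.0016 + 0.0196 + 0.6724 = 0.6936
O = 0.3848 / √(0.3462 × 0.6936) = 0.3848 / 0.49002 = 0.7853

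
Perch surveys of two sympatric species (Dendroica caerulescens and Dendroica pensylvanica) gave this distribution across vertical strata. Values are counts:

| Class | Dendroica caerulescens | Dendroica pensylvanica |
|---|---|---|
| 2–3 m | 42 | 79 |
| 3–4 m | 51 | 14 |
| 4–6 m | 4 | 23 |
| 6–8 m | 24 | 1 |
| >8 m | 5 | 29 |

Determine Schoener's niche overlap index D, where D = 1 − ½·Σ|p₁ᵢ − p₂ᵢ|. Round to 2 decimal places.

Proportions for Dendroica caerulescens (n=126): 42/126=0.3333, 51/126=0.4048, 4/126=0.0317, 24/126=0.1905, 5/126=0.0397
Proportions for Dendroica pensylvanica (n=146): 79/146=0.5411, 14/146=0.0959, 23/146=0.1575, 1/146=0.0068, 29/146=0.1986
Σ|p₁ᵢ − p₂ᵢ| = 0.2078 + 0.3089 + 0.1258 + 0.1837 + 0.1589 = 0.9851
D = 1 − ½ × 0.9851 = 1 − 0.49255 = 0.50745

0.51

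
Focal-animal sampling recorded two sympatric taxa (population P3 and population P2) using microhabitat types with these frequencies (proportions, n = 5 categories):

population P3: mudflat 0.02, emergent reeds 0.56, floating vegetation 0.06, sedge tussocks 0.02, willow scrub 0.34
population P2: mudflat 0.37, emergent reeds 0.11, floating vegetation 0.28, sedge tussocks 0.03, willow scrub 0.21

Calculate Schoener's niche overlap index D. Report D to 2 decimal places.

0.42

Σ|p₁ᵢ − p₂ᵢ| = 0.35 + 0.45 + 0.22 + 0.01 + 0.13 = 1.16
D = 1 − ½ × 1.16 = 1 − 0.580 = 0.4200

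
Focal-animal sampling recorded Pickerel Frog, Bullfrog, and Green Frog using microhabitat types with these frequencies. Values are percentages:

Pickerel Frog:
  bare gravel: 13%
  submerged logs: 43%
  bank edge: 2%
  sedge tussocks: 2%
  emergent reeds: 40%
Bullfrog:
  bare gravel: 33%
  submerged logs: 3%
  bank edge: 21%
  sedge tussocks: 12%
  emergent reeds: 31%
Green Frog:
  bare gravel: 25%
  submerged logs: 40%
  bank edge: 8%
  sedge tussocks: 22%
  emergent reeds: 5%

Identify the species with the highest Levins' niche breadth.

Convert percentages to proportions (divide by 100).
Σp_Pickᵢ² = 0.13² + 0.43² + 0.02² + 0.02² + 0.40² = 0.0169 + 0.1849 + 0.0004 + 0.0004 + 0.1600 = 0.3626
B_Pick = 1 / 0.3626 = 2.7579
Σp_Bullᵢ² = 0.33² + 0.03² + 0.21² + 0.12² + 0.31² = 0.1089 + 0.0009 + 0.0441 + 0.0144 + 0.0961 = 0.2644
B_Bull = 1 / 0.2644 = 3.7821
Σp_Greeᵢ² = 0.25² + 0.40² + 0.08² + 0.22² + 0.05² = 0.0625 + 0.1600 + 0.0064 + 0.0484 + 0.0025 = 0.2798
B_Gree = 1 / 0.2798 = 3.5740
Highest B → broadest niche (most generalist): Bullfrog (B = 3.78).

Bullfrog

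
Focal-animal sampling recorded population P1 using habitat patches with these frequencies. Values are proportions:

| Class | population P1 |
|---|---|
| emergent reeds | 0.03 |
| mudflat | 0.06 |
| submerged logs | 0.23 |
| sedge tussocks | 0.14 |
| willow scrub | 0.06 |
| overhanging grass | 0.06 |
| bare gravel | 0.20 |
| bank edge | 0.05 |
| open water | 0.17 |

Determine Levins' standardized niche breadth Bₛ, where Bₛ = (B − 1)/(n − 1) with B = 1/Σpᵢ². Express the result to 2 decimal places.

Σpᵢ² = 0.03² + 0.06² + 0.23² + 0.14² + 0.06² + 0.06² + 0.20² + 0.05² + 0.17² = 0.0009 + 0.0036 + 0.0529 + 0.0196 + 0.0036 + 0.0036 + 0.0400 + 0.0025 + 0.0289 = 0.1556
B = 1 / 0.1556 = 6.4267
Bₛ = (B − 1)/(n − 1) = (6.4267 − 1)/(9 − 1) = 5.4267/8 = 0.6783

0.68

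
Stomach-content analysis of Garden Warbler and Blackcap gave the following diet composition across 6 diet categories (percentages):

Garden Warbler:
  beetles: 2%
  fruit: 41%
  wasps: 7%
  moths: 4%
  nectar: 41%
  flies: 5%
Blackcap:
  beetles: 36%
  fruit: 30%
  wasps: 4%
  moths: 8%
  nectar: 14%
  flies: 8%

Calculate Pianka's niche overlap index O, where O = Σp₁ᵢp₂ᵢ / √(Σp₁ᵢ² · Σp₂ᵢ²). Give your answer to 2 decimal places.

0.67

Convert percentages to proportions (divide by 100).
Σ p₁ᵢp₂ᵢ = 0.0072 + 0.1230 + 0.0028 + 0.0032 + 0.0574 + 0.0040 = 0.1976
Σp_1ᵢ² = 0.02² + 0.41² + 0.07² + 0.04² + 0.41² + 0.05² = 0.0004 + 0.1681 + 0.0049 + 0.0016 + 0.1681 + 0.0025 = 0.3456
Σp_2ᵢ² = 0.36² + 0.30² + 0.04² + 0.08² + 0.14² + 0.08² = 0.1296 + 0.0900 + 0.0016 + 0.0064 + 0.0196 + 0.0064 = 0.2536
O = 0.1976 / √(0.3456 × 0.2536) = 0.1976 / 0.29605 = 0.6675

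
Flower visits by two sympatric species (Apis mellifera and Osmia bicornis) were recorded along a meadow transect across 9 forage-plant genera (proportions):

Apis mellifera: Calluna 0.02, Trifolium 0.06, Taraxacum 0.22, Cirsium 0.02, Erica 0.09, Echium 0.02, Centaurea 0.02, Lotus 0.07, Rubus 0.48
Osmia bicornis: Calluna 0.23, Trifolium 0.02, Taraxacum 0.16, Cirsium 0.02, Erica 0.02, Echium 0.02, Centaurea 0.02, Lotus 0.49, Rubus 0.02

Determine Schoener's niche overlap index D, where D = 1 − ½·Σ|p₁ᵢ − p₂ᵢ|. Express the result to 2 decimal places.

Σ|p₁ᵢ − p₂ᵢ| = 0.21 + 0.04 + 0.06 + 0.00 + 0.07 + 0.00 + 0.00 + 0.42 + 0.46 = 1.26
D = 1 − ½ × 1.26 = 1 − 0.630 = 0.3700

0.37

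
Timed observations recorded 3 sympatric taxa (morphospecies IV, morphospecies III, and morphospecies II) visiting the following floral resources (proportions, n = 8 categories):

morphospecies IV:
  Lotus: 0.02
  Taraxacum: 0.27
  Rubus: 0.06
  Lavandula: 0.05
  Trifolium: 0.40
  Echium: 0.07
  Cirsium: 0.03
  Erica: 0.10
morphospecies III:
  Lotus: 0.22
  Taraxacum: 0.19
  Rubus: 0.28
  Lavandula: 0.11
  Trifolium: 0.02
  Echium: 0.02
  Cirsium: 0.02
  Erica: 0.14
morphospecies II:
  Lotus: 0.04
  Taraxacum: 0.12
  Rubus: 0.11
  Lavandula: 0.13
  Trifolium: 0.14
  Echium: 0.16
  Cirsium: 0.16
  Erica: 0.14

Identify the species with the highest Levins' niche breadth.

Σp_IVᵢ² = 0.02² + 0.27² + 0.06² + 0.05² + 0.40² + 0.07² + 0.03² + 0.10² = 0.0004 + 0.0729 + 0.0036 + 0.0025 + 0.1600 + 0.0049 + 0.0009 + 0.0100 = 0.2552
B_IV = 1 / 0.2552 = 3.9185
Σp_IIIᵢ² = 0.22² + 0.19² + 0.28² + 0.11² + 0.02² + 0.02² + 0.02² + 0.14² = 0.0484 + 0.0361 + 0.0784 + 0.0121 + 0.0004 + 0.0004 + 0.0004 + 0.0196 = 0.1958
B_III = 1 / 0.1958 = 5.1073
Σp_IIᵢ² = 0.04² + 0.12² + 0.11² + 0.13² + 0.14² + 0.16² + 0.16² + 0.14² = 0.0016 + 0.0144 + 0.0121 + 0.0169 + 0.0196 + 0.0256 + 0.0256 + 0.0196 = 0.1354
B_II = 1 / 0.1354 = 7.3855
Highest B → broadest niche (most generalist): morphospecies II (B = 7.39).

morphospecies II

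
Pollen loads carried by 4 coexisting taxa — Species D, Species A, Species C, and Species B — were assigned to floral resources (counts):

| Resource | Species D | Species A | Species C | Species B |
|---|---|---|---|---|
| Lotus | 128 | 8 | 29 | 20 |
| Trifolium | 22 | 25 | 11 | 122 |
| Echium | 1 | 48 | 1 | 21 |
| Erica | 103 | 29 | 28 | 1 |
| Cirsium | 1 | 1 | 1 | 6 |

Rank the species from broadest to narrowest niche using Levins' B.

Proportions for Species D (n=255): 128/255=0.5020, 22/255=0.0863, 1/255=0.0039, 103/255=0.4039, 1/255=0.0039
Proportions for Species A (n=111): 8/111=0.0721, 25/111=0.2252, 48/111=0.4324, 29/111=0.2613, 1/111=0.0090
Proportions for Species C (n=70): 29/70=0.4143, 11/70=0.1571, 1/70=0.0143, 28/70=0.4000, 1/70=0.0143
Proportions for Species B (n=170): 20/170=0.1176, 122/170=0.7176, 21/170=0.1235, 1/170=0.0059, 6/170=0.0353
Σp_Dᵢ² = 0.5020² + 0.0863² + 0.0039² + 0.4039² + 0.0039² = 0.252004 + 0.007448 + 0.000015 + 0.163135 + 0.000015 = 0.422617
B_D = 1 / 0.422617 = 2.3662
Σp_Aᵢ² = 0.0721² + 0.2252² + 0.4324² + 0.2613² + 0.0090² = 0.005198 + 0.050715 + 0.186970 + 0.068278 + 0.000081 = 0.311242
B_A = 1 / 0.311242 = 3.2129
Σp_Cᵢ² = 0.4143² + 0.1571² + 0.0143² + 0.4000² + 0.0143² = 0.171644 + 0.024680 + 0.000204 + 0.160000 + 0.000204 = 0.356732
B_C = 1 / 0.356732 = 2.8032
Σp_Bᵢ² = 0.1176² + 0.7176² + 0.1235² + 0.0059² + 0.0353² = 0.013830 + 0.514950 + 0.015252 + 0.000035 + 0.001246 = 0.545313
B_B = 1 / 0.545313 = 1.8338
Ranking by B (broadest → narrowest): Species A (3.21) > Species C (2.80) > Species D (2.37) > Species B (1.83)

Species A > Species C > Species D > Species B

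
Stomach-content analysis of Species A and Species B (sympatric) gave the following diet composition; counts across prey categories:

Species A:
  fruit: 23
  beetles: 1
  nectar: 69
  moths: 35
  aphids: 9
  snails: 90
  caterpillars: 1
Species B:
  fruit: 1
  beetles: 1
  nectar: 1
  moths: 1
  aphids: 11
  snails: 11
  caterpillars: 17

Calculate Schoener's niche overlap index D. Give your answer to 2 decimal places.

0.37

Proportions for Species A (n=228): 23/228=0.1009, 1/228=0.0044, 69/228=0.3026, 35/228=0.1535, 9/228=0.0395, 90/228=0.3947, 1/228=0.0044
Proportions for Species B (n=43): 1/43=0.0233, 1/43=0.0233, 1/43=0.0233, 1/43=0.0233, 11/43=0.2558, 11/43=0.2558, 17/43=0.3953
Σ|p₁ᵢ − p₂ᵢ| = 0.0776 + 0.0189 + 0.2793 + 0.1302 + 0.2163 + 0.1389 + 0.3909 = 1.2521
D = 1 − ½ × 1.2521 = 1 − 0.62605 = 0.37395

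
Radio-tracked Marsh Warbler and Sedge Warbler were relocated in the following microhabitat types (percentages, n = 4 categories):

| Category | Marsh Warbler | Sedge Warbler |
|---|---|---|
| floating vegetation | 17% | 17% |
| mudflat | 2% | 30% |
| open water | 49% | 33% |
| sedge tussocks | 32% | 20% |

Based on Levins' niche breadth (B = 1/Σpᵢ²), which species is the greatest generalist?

Sedge Warbler

Convert percentages to proportions (divide by 100).
Σp_Marsᵢ² = 0.17² + 0.02² + 0.49² + 0.32² = 0.0289 + 0.0004 + 0.2401 + 0.1024 = 0.3718
B_Mars = 1 / 0.3718 = 2.6896
Σp_Sedgᵢ² = 0.17² + 0.30² + 0.33² + 0.20² = 0.0289 + 0.0900 + 0.1089 + 0.0400 = 0.2678
B_Sedg = 1 / 0.2678 = 3.7341
Highest B → broadest niche (most generalist): Sedge Warbler (B = 3.73).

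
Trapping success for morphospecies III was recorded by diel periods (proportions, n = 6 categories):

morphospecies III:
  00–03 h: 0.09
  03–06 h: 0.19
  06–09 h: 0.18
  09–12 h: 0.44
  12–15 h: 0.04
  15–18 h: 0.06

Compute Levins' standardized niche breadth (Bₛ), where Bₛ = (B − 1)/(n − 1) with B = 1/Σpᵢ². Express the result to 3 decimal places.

0.526

Σpᵢ² = 0.09² + 0.19² + 0.18² + 0.44² + 0.04² + 0.06² = 0.0081 + 0.0361 + 0.0324 + 0.1936 + 0.0016 + 0.0036 = 0.2754
B = 1 / 0.2754 = 3.63108
Bₛ = (B − 1)/(n − 1) = (3.63108 − 1)/(6 − 1) = 2.63108/5 = 0.52622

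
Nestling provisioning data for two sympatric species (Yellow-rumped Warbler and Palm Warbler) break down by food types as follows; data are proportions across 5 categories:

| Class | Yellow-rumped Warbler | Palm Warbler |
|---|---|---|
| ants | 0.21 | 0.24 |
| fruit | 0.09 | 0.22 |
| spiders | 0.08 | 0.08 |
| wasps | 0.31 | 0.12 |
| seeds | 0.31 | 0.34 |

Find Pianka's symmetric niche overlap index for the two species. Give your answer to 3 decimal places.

Σ p₁ᵢp₂ᵢ = 0.0504 + 0.0198 + 0.0064 + 0.0372 + 0.1054 = 0.2192
Σp_1ᵢ² = 0.21² + 0.09² + 0.08² + 0.31² + 0.31² = 0.0441 + 0.0081 + 0.0064 + 0.0961 + 0.0961 = 0.2508
Σp_2ᵢ² = 0.24² + 0.22² + 0.08² + 0.12² + 0.34² = 0.0576 + 0.0484 + 0.0064 + 0.0144 + 0.1156 = 0.2424
O = 0.2192 / √(0.2508 × 0.2424) = 0.2192 / 0.246564 = 0.88902

0.889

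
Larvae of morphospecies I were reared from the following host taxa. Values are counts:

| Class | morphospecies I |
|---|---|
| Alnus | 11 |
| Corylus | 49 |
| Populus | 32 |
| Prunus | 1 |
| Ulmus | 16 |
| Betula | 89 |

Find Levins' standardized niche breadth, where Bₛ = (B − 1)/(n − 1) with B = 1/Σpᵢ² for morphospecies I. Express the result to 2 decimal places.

0.47

Proportions for morphospecies I (n=198): 11/198=0.0556, 49/198=0.2475, 32/198=0.1616, 1/198=0.0051, 16/198=0.0808, 89/198=0.4495
Σpᵢ² = 0.0556² + 0.2475² + 0.1616² + 0.0051² + 0.0808² + 0.4495² = 0.003091 + 0.061256 + 0.026115 + 0.000026 + 0.006529 + 0.202050 = 0.299067
B = 1 / 0.299067 = 3.3437
Bₛ = (B − 1)/(n − 1) = (3.3437 − 1)/(6 − 1) = 2.3437/5 = 0.4687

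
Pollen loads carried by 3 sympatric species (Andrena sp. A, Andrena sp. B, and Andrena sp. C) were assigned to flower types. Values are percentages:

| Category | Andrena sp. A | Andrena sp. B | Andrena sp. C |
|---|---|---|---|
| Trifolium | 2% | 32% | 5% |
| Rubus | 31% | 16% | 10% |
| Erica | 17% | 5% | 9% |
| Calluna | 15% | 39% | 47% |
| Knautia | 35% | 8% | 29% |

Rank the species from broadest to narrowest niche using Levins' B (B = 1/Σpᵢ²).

Convert percentages to proportions (divide by 100).
Σp_Aᵢ² = 0.02² + 0.31² + 0.17² + 0.15² + 0.35² = 0.0004 + 0.0961 + 0.0289 + 0.0225 + 0.1225 = 0.2704
B_A = 1 / 0.2704 = 3.6982
Σp_Bᵢ² = 0.32² + 0.16² + 0.05² + 0.39² + 0.08² = 0.1024 + 0.0256 + 0.0025 + 0.1521 + 0.0064 = 0.2890
B_B = 1 / 0.2890 = 3.4602
Σp_Cᵢ² = 0.05² + 0.10² + 0.09² + 0.47² + 0.29² = 0.0025 + 0.0100 + 0.0081 + 0.2209 + 0.0841 = 0.3256
B_C = 1 / 0.3256 = 3.0713
Ranking by B (broadest → narrowest): Andrena sp. A (3.70) > Andrena sp. B (3.46) > Andrena sp. C (3.07)

Andrena sp. A > Andrena sp. B > Andrena sp. C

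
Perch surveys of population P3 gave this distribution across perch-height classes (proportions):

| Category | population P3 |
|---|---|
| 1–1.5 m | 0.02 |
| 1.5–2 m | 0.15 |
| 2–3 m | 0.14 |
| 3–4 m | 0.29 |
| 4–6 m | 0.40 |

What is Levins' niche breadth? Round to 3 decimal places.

3.489

Σpᵢ² = 0.02² + 0.15² + 0.14² + 0.29² + 0.40² = 0.0004 + 0.0225 + 0.0196 + 0.0841 + 0.1600 = 0.2866
B = 1 / 0.2866 = 3.48918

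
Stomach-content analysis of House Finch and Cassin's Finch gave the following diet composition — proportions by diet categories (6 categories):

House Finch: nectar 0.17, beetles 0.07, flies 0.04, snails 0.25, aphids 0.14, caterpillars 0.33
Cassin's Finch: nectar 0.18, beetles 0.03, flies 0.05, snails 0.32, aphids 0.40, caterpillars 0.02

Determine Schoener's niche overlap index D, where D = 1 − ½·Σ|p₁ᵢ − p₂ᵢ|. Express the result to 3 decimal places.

0.650

Σ|p₁ᵢ − p₂ᵢ| = 0.01 + 0.04 + 0.01 + 0.07 + 0.26 + 0.31 = 0.70
D = 1 − ½ × 0.70 = 1 − 0.350 = 0.65000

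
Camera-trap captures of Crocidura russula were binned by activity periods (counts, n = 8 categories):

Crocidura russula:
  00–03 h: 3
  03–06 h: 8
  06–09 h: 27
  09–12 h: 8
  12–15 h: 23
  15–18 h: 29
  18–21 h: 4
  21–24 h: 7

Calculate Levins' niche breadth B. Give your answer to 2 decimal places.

Proportions for Crocidura russula (n=109): 3/109=0.0275, 8/109=0.0734, 27/109=0.2477, 8/109=0.0734, 23/109=0.2110, 29/109=0.2661, 4/109=0.0367, 7/109=0.0642
Σpᵢ² = 0.0275² + 0.0734² + 0.2477² + 0.0734² + 0.2110² + 0.2661² + 0.0367² + 0.0642² = 0.000756 + 0.005388 + 0.061355 + 0.005388 + 0.044521 + 0.070809 + 0.001347 + 0.004122 = 0.193686
B = 1 / 0.193686 = 5.1630

5.16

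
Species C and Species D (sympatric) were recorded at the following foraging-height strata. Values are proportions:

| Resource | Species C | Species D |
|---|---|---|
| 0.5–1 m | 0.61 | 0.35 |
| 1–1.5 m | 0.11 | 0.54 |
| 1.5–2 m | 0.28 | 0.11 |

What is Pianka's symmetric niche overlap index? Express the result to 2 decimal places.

Σ p₁ᵢp₂ᵢ = 0.2135 + 0.0594 + 0.0308 = 0.3037
Σp_1ᵢ² = 0.61² + 0.11² + 0.28² = 0.3721 + 0.0121 + 0.0784 = 0.4626
Σp_2ᵢ² = 0.35² + 0.54² + 0.11² = 0.1225 + 0.2916 + 0.0121 = 0.4262
O = 0.3037 / √(0.4626 × 0.4262) = 0.3037 / 0.44403 = 0.6840

0.68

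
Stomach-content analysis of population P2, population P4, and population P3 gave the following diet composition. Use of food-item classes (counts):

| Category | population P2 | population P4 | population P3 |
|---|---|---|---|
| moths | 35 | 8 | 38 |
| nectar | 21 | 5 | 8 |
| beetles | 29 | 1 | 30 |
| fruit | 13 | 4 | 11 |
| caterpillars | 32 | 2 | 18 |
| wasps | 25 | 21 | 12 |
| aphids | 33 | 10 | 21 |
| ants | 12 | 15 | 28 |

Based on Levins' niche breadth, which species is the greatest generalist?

Proportions for population P2 (n=200): 35/200=0.1750, 21/200=0.1050, 29/200=0.1450, 13/200=0.0650, 32/200=0.1600, 25/200=0.1250, 33/200=0.1650, 12/200=0.0600
Proportions for population P4 (n=66): 8/66=0.1212, 5/66=0.0758, 1/66=0.0152, 4/66=0.0606, 2/66=0.0303, 21/66=0.3182, 10/66=0.1515, 15/66=0.2273
Proportions for population P3 (n=166): 38/166=0.2289, 8/166=0.0482, 30/166=0.1807, 11/166=0.0663, 18/166=0.1084, 12/166=0.0723, 21/166=0.1265, 28/166=0.1687
Σp_P2ᵢ² = 0.1750² + 0.1050² + 0.1450² + 0.0650² + 0.1600² + 0.1250² + 0.1650² + 0.0600² = 0.030625 + 0.011025 + 0.021025 + 0.004225 + 0.025600 + 0.015625 + 0.027225 + 0.003600 = 0.138950
B_P2 = 1 / 0.138950 = 7.1968
Σp_P4ᵢ² = 0.1212² + 0.0758² + 0.0152² + 0.0606² + 0.0303² + 0.3182² + 0.1515² + 0.2273² = 0.014689 + 0.005746 + 0.000231 + 0.003672 + 0.000918 + 0.101251 + 0.022952 + 0.051665 = 0.201124
B_P4 = 1 / 0.201124 = 4.9721
Σp_P3ᵢ² = 0.2289² + 0.0482² + 0.1807² + 0.0663² + 0.1084² + 0.0723² + 0.1265² + 0.1687² = 0.052395 + 0.002323 + 0.032652 + 0.004396 + 0.011751 + 0.005227 + 0.016002 + 0.028460 = 0.153206
B_P3 = 1 / 0.153206 = 6.5272
Highest B → broadest niche (most generalist): population P2 (B = 7.20).

population P2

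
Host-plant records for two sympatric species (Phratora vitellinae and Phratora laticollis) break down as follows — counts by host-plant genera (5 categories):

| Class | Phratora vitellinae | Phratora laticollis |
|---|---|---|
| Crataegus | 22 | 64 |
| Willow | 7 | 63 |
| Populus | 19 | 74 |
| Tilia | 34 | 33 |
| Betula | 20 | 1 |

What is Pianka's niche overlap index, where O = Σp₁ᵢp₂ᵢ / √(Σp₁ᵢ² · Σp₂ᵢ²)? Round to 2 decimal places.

Proportions for Phratora vitellinae (n=102): 22/102=0.2157, 7/102=0.0686, 19/102=0.1863, 34/102=0.3333, 20/102=0.1961
Proportions for Phratora laticollis (n=235): 64/235=0.2723, 63/235=0.2681, 74/235=0.3149, 33/235=0.1404, 1/235=0.0043
Σ p₁ᵢp₂ᵢ = 0.058735 + 0.018392 + 0.058666 + 0.046795 + 0.000843 = 0.183431
Σp_1ᵢ² = 0.2157² + 0.0686² + 0.1863² + 0.3333² + 0.1961² = 0.046526 + 0.004706 + 0.034708 + 0.111089 + 0.038455 = 0.235484
Σp_2ᵢ² = 0.2723² + 0.2681² + 0.3149² + 0.1404² + 0.0043² = 0.074147 + 0.071878 + 0.099162 + 0.019712 + 0.000018 = 0.264917
O = 0.183431 / √(0.235484 × 0.264917) = 0.183431 / 0.2497673 = 0.7344

0.73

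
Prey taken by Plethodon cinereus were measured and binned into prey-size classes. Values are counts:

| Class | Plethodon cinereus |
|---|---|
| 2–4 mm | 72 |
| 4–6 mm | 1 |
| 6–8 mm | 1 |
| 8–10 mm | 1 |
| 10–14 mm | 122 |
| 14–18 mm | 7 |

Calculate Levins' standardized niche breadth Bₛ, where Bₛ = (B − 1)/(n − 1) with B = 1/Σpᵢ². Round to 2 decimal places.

Proportions for Plethodon cinereus (n=204): 72/204=0.3529, 1/204=0.0049, 1/204=0.0049, 1/204=0.0049, 122/204=0.5980, 7/204=0.0343
Σpᵢ² = 0.3529² + 0.0049² + 0.0049² + 0.0049² + 0.5980² + 0.0343² = 0.124538 + 0.000024 + 0.000024 + 0.000024 + 0.357604 + 0.001176 = 0.483390
B = 1 / 0.483390 = 2.0687
Bₛ = (B − 1)/(n − 1) = (2.0687 − 1)/(6 − 1) = 1.0687/5 = 0.2137

0.21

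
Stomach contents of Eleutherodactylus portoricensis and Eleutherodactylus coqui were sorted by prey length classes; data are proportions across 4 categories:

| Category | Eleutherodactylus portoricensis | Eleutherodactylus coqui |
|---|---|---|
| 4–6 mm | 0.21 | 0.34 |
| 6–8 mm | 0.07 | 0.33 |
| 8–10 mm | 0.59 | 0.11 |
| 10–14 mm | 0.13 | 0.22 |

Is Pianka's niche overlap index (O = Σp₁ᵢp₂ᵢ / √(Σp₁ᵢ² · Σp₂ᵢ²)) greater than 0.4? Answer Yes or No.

Σ p₁ᵢp₂ᵢ = 0.0714 + 0.0231 + 0.0649 + 0.0286 = 0.1880
Σp_1ᵢ² = 0.21² + 0.07² + 0.59² + 0.13² = 0.0441 + 0.0049 + 0.3481 + 0.0169 = 0.4140
Σp_2ᵢ² = 0.34² + 0.33² + 0.11² + 0.22² = 0.1156 + 0.1089 + 0.0121 + 0.0484 = 0.2850
O = 0.1880 / √(0.4140 × 0.2850) = 0.1880 / 0.34350 = 0.5473
O = 0.5473 > 0.4 → Yes.

Yes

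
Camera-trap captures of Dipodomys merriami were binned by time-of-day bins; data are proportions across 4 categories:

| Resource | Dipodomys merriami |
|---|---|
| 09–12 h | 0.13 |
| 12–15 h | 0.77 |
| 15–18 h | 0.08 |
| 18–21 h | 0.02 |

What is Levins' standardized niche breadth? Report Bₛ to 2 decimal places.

Σpᵢ² = 0.13² + 0.77² + 0.08² + 0.02² = 0.0169 + 0.5929 + 0.0064 + 0.0004 = 0.6166
B = 1 / 0.6166 = 1.6218
Bₛ = (B − 1)/(n − 1) = (1.6218 − 1)/(4 − 1) = 0.6218/3 = 0.2073

0.21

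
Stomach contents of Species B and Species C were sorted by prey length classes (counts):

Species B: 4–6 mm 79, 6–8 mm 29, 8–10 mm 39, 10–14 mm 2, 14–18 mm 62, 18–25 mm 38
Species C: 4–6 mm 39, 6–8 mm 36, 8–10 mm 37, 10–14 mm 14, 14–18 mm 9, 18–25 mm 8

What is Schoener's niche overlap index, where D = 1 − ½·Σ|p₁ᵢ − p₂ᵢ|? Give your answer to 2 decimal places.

Proportions for Species B (n=249): 79/249=0.3173, 29/249=0.1165, 39/249=0.1566, 2/249=0.0080, 62/249=0.2490, 38/249=0.1526
Proportions for Species C (n=143): 39/143=0.2727, 36/143=0.2517, 37/143=0.2587, 14/143=0.0979, 9/143=0.0629, 8/143=0.0559
Σ|p₁ᵢ − p₂ᵢ| = 0.0446 + 0.1352 + 0.1021 + 0.0899 + 0.1861 + 0.0967 = 0.6546
D = 1 − ½ × 0.6546 = 1 − 0.32730 = 0.67270

0.67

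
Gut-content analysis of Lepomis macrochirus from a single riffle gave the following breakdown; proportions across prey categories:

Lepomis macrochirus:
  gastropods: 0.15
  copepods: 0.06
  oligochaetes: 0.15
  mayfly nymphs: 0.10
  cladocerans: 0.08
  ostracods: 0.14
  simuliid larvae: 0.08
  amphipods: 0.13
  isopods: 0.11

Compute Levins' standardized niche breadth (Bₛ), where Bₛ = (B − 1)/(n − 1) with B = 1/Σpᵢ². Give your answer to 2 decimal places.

Σpᵢ² = 0.15² + 0.06² + 0.15² + 0.10² + 0.08² + 0.14² + 0.08² + 0.13² + 0.11² = 0.0225 + 0.0036 + 0.0225 + 0.0100 + 0.0064 + 0.0196 + 0.0064 + 0.0169 + 0.0121 = 0.1200
B = 1 / 0.1200 = 8.3333
Bₛ = (B − 1)/(n − 1) = (8.3333 − 1)/(9 − 1) = 7.3333/8 = 0.9167

0.92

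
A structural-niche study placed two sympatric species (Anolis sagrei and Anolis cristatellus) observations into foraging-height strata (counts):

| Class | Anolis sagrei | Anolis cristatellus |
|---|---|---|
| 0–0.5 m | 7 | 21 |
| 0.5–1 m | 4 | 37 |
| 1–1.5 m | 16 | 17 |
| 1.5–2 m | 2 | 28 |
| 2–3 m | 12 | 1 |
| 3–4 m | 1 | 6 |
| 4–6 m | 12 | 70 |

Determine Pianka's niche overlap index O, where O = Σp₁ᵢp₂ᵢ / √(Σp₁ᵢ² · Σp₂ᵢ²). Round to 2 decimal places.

0.68

Proportions for Anolis sagrei (n=54): 7/54=0.1296, 4/54=0.0741, 16/54=0.2963, 2/54=0.0370, 12/54=0.2222, 1/54=0.0185, 12/54=0.2222
Proportions for Anolis cristatellus (n=180): 21/180=0.1167, 37/180=0.2056, 17/180=0.0944, 28/180=0.1556, 1/180=0.0056, 6/180=0.0333, 70/180=0.3889
Σ p₁ᵢp₂ᵢ = 0.015124 + 0.015235 + 0.027971 + 0.005757 + 0.001244 + 0.000616 + 0.086414 = 0.152361
Σp_1ᵢ² = 0.1296² + 0.0741² + 0.2963² + 0.0370² + 0.2222² + 0.0185² + 0.2222² = 0.016796 + 0.005491 + 0.087794 + 0.001369 + 0.049373 + 0.000342 + 0.049373 = 0.210538
Σp_2ᵢ² = 0.1167² + 0.2056² + 0.0944² + 0.1556² + 0.0056² + 0.0333² + 0.3889² = 0.013619 + 0.042271 + 0.008911 + 0.024211 + 0.000031 + 0.001109 + 0.151243 = 0.241395
O = 0.152361 / √(0.210538 × 0.241395) = 0.152361 / 0.2254392 = 0.6758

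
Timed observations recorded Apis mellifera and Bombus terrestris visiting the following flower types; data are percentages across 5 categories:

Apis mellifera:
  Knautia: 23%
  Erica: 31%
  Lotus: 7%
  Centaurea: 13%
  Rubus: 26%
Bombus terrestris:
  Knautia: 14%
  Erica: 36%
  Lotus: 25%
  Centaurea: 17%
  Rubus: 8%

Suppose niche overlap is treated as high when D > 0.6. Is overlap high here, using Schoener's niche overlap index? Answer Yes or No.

Convert percentages to proportions (divide by 100).
Σ|p₁ᵢ − p₂ᵢ| = 0.09 + 0.05 + 0.18 + 0.04 + 0.18 = 0.54
D = 1 − ½ × 0.54 = 1 − 0.270 = 0.7300
D = 0.7300 > 0.6 → Yes.

Yes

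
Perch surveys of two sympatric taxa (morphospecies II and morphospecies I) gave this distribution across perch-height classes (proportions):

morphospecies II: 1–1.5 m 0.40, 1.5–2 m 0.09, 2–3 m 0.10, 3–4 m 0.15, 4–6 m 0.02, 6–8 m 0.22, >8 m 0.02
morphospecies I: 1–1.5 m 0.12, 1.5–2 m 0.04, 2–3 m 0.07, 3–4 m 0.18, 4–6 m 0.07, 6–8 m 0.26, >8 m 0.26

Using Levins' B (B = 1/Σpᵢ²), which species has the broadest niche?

morphospecies I

Σp_IIᵢ² = 0.40² + 0.09² + 0.10² + 0.15² + 0.02² + 0.22² + 0.02² = 0.1600 + 0.0081 + 0.0100 + 0.0225 + 0.0004 + 0.0484 + 0.0004 = 0.2498
B_II = 1 / 0.2498 = 4.0032
Σp_Iᵢ² = 0.12² + 0.04² + 0.07² + 0.18² + 0.07² + 0.26² + 0.26² = 0.0144 + 0.0016 + 0.0049 + 0.0324 + 0.0049 + 0.0676 + 0.0676 = 0.1934
B_I = 1 / 0.1934 = 5.1706
Highest B → broadest niche (most generalist): morphospecies I (B = 5.17).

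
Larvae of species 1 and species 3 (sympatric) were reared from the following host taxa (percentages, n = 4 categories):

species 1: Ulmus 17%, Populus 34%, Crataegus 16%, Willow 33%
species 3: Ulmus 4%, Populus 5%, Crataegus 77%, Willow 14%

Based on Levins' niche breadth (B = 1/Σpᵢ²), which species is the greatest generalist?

Convert percentages to proportions (divide by 100).
Σp_1ᵢ² = 0.17² + 0.34² + 0.16² + 0.33² = 0.0289 + 0.1156 + 0.0256 + 0.1089 = 0.2790
B_1 = 1 / 0.2790 = 3.5842
Σp_3ᵢ² = 0.04² + 0.05² + 0.77² + 0.14² = 0.0016 + 0.0025 + 0.5929 + 0.0196 = 0.6166
B_3 = 1 / 0.6166 = 1.6218
Highest B → broadest niche (most generalist): species 1 (B = 3.58).

species 1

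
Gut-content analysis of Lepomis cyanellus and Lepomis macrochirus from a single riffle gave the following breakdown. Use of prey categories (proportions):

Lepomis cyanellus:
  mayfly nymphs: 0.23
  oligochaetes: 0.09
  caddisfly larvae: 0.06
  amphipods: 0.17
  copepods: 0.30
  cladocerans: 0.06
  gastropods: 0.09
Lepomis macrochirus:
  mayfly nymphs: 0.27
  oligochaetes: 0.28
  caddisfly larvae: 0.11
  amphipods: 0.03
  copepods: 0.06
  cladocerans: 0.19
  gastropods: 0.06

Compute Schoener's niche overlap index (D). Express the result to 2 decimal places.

0.59

Σ|p₁ᵢ − p₂ᵢ| = 0.04 + 0.19 + 0.05 + 0.14 + 0.24 + 0.13 + 0.03 = 0.82
D = 1 − ½ × 0.82 = 1 − 0.410 = 0.5900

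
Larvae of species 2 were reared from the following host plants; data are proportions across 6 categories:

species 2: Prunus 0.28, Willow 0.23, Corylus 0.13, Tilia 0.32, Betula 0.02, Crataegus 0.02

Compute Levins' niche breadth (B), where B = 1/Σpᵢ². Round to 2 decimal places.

Σpᵢ² = 0.28² + 0.23² + 0.13² + 0.32² + 0.02² + 0.02² = 0.0784 + 0.0529 + 0.0169 + 0.1024 + 0.0004 + 0.0004 = 0.2514
B = 1 / 0.2514 = 3.9777

3.98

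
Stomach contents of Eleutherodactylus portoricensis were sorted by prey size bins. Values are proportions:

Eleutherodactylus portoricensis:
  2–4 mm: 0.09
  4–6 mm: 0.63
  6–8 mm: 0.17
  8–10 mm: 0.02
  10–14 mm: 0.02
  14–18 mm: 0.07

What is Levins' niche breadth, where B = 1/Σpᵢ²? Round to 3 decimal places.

2.275

Σpᵢ² = 0.09² + 0.63² + 0.17² + 0.02² + 0.02² + 0.07² = 0.0081 + 0.3969 + 0.0289 + 0.0004 + 0.0004 + 0.0049 = 0.4396
B = 1 / 0.4396 = 2.27480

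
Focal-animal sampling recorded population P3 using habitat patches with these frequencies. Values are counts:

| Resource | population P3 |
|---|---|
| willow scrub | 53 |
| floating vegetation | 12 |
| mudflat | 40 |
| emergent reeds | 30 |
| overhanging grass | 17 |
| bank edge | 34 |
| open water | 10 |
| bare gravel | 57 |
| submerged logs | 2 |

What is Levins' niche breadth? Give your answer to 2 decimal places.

6.34

Proportions for population P3 (n=255): 53/255=0.2078, 12/255=0.0471, 40/255=0.1569, 30/255=0.1176, 17/255=0.0667, 34/255=0.1333, 10/255=0.0392, 57/255=0.2235, 2/255=0.0078
Σpᵢ² = 0.2078² + 0.0471² + 0.1569² + 0.1176² + 0.0667² + 0.1333² + 0.0392² + 0.2235² + 0.0078² = 0.043181 + 0.002218 + 0.024618 + 0.013830 + 0.004449 + 0.017769 + 0.001537 + 0.049952 + 0.000061 = 0.157615
B = 1 / 0.157615 = 6.3446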